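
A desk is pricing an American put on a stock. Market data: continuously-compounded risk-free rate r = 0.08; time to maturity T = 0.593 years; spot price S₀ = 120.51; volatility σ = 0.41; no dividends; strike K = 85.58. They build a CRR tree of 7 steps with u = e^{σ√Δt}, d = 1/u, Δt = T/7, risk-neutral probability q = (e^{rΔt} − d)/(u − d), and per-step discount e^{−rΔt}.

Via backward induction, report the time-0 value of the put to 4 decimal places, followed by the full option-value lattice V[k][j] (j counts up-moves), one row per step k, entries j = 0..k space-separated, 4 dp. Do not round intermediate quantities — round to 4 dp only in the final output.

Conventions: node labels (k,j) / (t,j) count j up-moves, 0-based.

price = 1.5590
tree:
1.5590
2.7007 0.4323
4.6002 0.8275 0.0409
7.6661 1.5801 0.0821 0.0000
12.4017 3.0090 0.1648 0.0000 0.0000
19.2219 5.7131 0.3310 0.0000 0.0000 0.0000
26.6864 10.8113 0.6647 0.0000 0.0000 0.0000 0.0000
33.3113 19.2219 1.3347 0.0000 0.0000 0.0000 0.0000 0.0000

Δt=0.08471, u=1.12675, d=0.88751, q=0.49863, disc=e^(-rΔt)=0.99325
k=7 terminal: V=max(K-S,0) → 33.3113 19.2219 1.3347 0.0000 0.0000 0.0000 0.0000 0.0000
k=6: j=0 S=58.8936 intr=26.6864 cont=26.1084 V=26.6864[EX]; j=1 S=74.7687 intr=10.8113 cont=10.2333 V=10.8113[EX]; j=2 S=94.9230 intr=0.0000 cont=0.6647 V=0.6647[hold]; j=3 S=120.5100 intr=0.0000 cont=0.0000 V=0.0000[hold]; j=4 S=152.9941 intr=0.0000 cont=0.0000 V=0.0000[hold]; j=5 S=194.2346 intr=0.0000 cont=0.0000 V=0.0000[hold]; j=6 S=246.5916 intr=0.0000 cont=0.0000 V=0.0000[hold]
k=5: j=0 S=66.3581 intr=19.2219 cont=18.6439 V=19.2219[EX]; j=1 S=84.2453 intr=1.3347 cont=5.7131 V=5.7131[hold]; j=2 S=106.9540 intr=0.0000 cont=0.3310 V=0.3310[hold]; j=3 S=135.7841 intr=0.0000 cont=0.0000 V=0.0000[hold]; j=4 S=172.3855 intr=0.0000 cont=0.0000 V=0.0000[hold]; j=5 S=218.8529 intr=0.0000 cont=0.0000 V=0.0000[hold]
k=4: j=0 S=74.7687 intr=10.8113 cont=12.4017 V=12.4017[hold]; j=1 S=94.9230 intr=0.0000 cont=3.0090 V=3.0090[hold]; j=2 S=120.5100 intr=0.0000 cont=0.1648 V=0.1648[hold]; j=3 S=152.9941 intr=0.0000 cont=0.0000 V=0.0000[hold]; j=4 S=194.2346 intr=0.0000 cont=0.0000 V=0.0000[hold]
k=3: j=0 S=84.2453 intr=1.3347 cont=7.6661 V=7.6661[hold]; j=1 S=106.9540 intr=0.0000 cont=1.5801 V=1.5801[hold]; j=2 S=135.7841 intr=0.0000 cont=0.0821 V=0.0821[hold]; j=3 S=172.3855 intr=0.0000 cont=0.0000 V=0.0000[hold]
k=2: j=0 S=94.9230 intr=0.0000 cont=4.6002 V=4.6002[hold]; j=1 S=120.5100 intr=0.0000 cont=0.8275 V=0.8275[hold]; j=2 S=152.9941 intr=0.0000 cont=0.0409 V=0.0409[hold]
k=1: j=0 S=106.9540 intr=0.0000 cont=2.7007 V=2.7007[hold]; j=1 S=135.7841 intr=0.0000 cont=0.4323 V=0.4323[hold]
k=0: j=0 S=120.5100 intr=0.0000 cont=1.5590 V=1.5590[hold]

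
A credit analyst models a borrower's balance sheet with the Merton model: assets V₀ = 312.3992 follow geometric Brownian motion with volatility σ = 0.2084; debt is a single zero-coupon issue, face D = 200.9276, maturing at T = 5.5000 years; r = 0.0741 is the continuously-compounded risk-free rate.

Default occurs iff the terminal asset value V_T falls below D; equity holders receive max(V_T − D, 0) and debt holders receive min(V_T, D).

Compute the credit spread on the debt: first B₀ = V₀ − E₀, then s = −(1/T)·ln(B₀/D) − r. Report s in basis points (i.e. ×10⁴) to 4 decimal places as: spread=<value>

spread=22.3260

Work the structural quantities from V₀ = 312.3992 against face 200.9276:
d₁ = [ln(V₀/D) + (r + σ²/2)T] / (σ√T)
   = [ln(312.3992/200.9276) + (0.0741 + 0.5·0.2084²)·5.5000] / (0.2084·√5.5000)
   = [0.441337 + 0.526984] / 0.488741 = 1.981255
d₂ = d₁ − σ√T = 1.981255 − 0.488741 = 1.492514
N(d₁) = 0.976219,  N(d₂) = 0.932218,  e^(−rT) = 0.665278
E₀ = V₀·N(d₁) − D·e^(−rT)·N(d₂)
   = 312.3992·0.976219 − 200.9276·0.665278·0.932218 = 180.357820
B₀ = V₀ − E₀ = 312.3992 − 180.357820 = 132.041380
spread = −(1/T)·ln(B₀/D) − r = −(1/5.5000)·ln(132.041380/200.9276) − 0.0741 = 0.00223260
in basis points: 0.00223260 × 10⁴ = 22.3260 bp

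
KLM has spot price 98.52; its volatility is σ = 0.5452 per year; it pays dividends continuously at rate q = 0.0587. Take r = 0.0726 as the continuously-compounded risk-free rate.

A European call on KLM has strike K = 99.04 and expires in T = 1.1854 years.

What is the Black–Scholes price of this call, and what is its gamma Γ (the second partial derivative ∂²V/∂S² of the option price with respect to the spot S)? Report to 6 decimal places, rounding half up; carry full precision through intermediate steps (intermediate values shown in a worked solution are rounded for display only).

σ√T = 0.5452·√1.1854 = 0.593592
d₁ = (ln(S/K) + (r−q+σ²/2)T) / (σ√T) = (ln(98.52/99.04) + (0.0726−0.0587+0.5452²/2)·1.1854) / 0.593592 = (-0.005264 + 0.192653) / 0.593592 = 0.315686
d₂ = d₁ − σ√T = 0.315686 − 0.593592 = -0.277906
e^{−rT} = 0.917539
e^{−qT} = 0.932783
N(d₁) = 0.623880,  N(d₂) = 0.390542
Call price V = S·e^{−qT}·N(d₁) − K·e^{−rT}·N(d₂) = 57.333130 − 35.489762 = 21.843368
φ(d₁) = (1/√(2π))·e^{−d₁²/2} = 0.379551
Γ = e^{−qT}·φ(d₁) / (S·σ·√T) = 0.006054

price = 21.843368
Γ = 0.006054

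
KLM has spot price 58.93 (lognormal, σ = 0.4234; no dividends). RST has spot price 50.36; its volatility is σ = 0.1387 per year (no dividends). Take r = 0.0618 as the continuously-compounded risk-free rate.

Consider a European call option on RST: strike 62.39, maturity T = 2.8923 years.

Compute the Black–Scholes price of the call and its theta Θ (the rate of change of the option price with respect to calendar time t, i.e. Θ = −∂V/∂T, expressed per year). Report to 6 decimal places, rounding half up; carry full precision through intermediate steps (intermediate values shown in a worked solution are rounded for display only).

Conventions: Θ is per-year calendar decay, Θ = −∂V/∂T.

σ√T = 0.1387·√2.8923 = 0.235884
d₁ = (ln(S/K) + (r+σ²/2)T) / (σ√T) = (ln(50.36/62.39) + (0.0618+0.1387²/2)·2.8923) / 0.235884 = (-0.214208 + 0.206565) / 0.235884 = -0.032402
d₂ = d₁ − σ√T = -0.032402 − 0.235884 = -0.268286
e^{−rT} = 0.836320
N(d₁) = 0.487076,  N(d₂) = 0.394240
Call price V = S·N(d₁) − K·e^{−rT}·N(d₂) = 24.529137 − 20.570639 = 3.958498
φ(d₁) = (1/√(2π))·e^{−d₁²/2} = 0.398733
Θ = −S·φ(d₁)·σ/(2√T) − r·K·e^{−rT}·N(d₂) = −0.818828 − 1.271265 = -2.090093

price = 3.958498
Θ = -2.090093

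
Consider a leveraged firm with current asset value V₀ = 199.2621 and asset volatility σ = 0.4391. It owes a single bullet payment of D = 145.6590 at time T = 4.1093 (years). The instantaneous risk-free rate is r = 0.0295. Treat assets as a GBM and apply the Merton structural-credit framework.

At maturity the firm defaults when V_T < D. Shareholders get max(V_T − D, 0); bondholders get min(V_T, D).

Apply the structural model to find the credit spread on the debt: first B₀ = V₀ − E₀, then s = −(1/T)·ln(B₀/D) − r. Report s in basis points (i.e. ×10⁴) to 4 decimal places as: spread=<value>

spread=579.8316

With assets at 199.2621 and a single debt payment of 145.6590 at 4.1093 years:
d₁ = [ln(V₀/D) + (r + σ²/2)T] / (σ√T)
   = [ln(199.2621/145.6590) + (0.0295 + 0.5·0.4391²)·4.1093] / (0.4391·√4.1093)
   = [0.313353 + 0.517379] / 0.890118 = 0.933283
d₂ = d₁ − σ√T = 0.933283 − 0.890118 = 0.043166
N(d₁) = 0.824663,  N(d₂) = 0.517215,  e^(−rT) = 0.885835
E₀ = V₀·N(d₁) − D·e^(−rT)·N(d₂)
   = 199.2621·0.824663 − 145.6590·0.885835·0.517215 = 97.587887
B₀ = V₀ − E₀ = 199.2621 − 97.587887 = 101.674213
spread = −(1/T)·ln(B₀/D) − r = −(1/4.1093)·ln(101.674213/145.6590) − 0.0295 = 0.05798316
in basis points: 0.05798316 × 10⁴ = 579.8316 bp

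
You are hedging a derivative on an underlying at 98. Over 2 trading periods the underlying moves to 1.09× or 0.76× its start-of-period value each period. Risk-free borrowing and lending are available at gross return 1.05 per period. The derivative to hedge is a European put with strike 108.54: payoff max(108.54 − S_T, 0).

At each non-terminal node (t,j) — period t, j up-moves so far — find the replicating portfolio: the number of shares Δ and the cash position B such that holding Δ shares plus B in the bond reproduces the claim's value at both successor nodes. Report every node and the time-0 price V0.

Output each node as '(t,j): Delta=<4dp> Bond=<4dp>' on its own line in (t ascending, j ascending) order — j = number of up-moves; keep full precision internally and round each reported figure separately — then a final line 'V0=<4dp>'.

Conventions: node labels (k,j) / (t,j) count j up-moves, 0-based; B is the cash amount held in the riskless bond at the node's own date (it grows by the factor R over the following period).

Risk-neutral probability p* = (R−d)/(u−d) = (1.05−0.76)/(1.09−0.76) = 0.8788.
Terminal payoffs: V(2,0)=51.9352, V(2,1)=27.3568, V(2,2)=0.0000
(1,0): S=74.4800. Δ = (V_up−V_dn)/(S_up−S_dn) = (27.3568−51.9352)/(81.1832−56.6048) = -1.0000. V = [p*·27.3568 + (1−p*)·51.9352]/1.05 = 28.8914. B = V − Δ·S = 103.3714.
(1,1): S=106.8200. Δ = (V_up−V_dn)/(S_up−S_dn) = (0.0000−27.3568)/(116.4338−81.1832) = -0.7761. V = [p*·0.0000 + (1−p*)·27.3568]/1.05 = 3.1581. B = V − Δ·S = 86.0575.
(0,0): S=98.0000. Δ = (V_up−V_dn)/(S_up−S_dn) = (3.1581−28.8914)/(106.8200−74.4800) = -0.7957. V = [p*·3.1581 + (1−p*)·28.8914]/1.05 = 5.9783. B = V − Δ·S = 83.9582.
Check: Δ(0,0)·S0 + B(0,0) = 5.9783 = V0.

(0,0): Delta=-0.7957 Bond=83.9582
(1,0): Delta=-1.0000 Bond=103.3714
(1,1): Delta=-0.7761 Bond=86.0575
V0=5.9783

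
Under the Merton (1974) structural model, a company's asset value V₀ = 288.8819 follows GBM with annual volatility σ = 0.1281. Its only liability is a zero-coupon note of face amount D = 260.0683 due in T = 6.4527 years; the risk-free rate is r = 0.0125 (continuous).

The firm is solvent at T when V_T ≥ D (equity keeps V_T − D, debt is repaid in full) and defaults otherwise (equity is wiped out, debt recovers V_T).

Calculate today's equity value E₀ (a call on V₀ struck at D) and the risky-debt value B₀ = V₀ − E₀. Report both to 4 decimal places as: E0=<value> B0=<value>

Equity is a call on the firm's assets struck at D = 260.0683:
d₁ = [ln(V₀/D) + (r + σ²/2)T] / (σ√T)
   = [ln(288.8819/260.0683) + (0.0125 + 0.5·0.1281²)·6.4527] / (0.1281·√6.4527)
   = [0.105074 + 0.133602] / 0.325402 = 0.733480
d₂ = d₁ − σ√T = 0.733480 − 0.325402 = 0.408078
N(d₁) = 0.768367,  N(d₂) = 0.658392,  e^(−rT) = 0.922508
E₀ = V₀·N(d₁) − D·e^(−rT)·N(d₂)
   = 288.8819·0.768367 − 260.0683·0.922508·0.658392 = 64.009135
B₀ = V₀ − E₀ = 288.8819 − 64.009135 = 224.872765

E0=64.0091 B0=224.8728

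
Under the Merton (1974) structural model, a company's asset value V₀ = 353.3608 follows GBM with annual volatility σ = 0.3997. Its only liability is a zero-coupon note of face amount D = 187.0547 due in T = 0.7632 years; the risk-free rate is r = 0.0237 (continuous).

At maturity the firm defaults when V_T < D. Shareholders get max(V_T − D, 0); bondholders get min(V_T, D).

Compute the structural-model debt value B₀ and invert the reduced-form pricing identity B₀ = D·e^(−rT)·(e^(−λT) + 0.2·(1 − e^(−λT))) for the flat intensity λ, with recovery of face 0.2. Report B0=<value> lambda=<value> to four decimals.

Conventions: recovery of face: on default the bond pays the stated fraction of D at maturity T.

B0=182.6606 lambda=0.0093

Apply the equity-as-call identities (strike 187.0547, horizon 0.7632 years):
d₁ = [ln(V₀/D) + (r + σ²/2)T] / (σ√T)
   = [ln(353.3608/187.0547) + (0.0237 + 0.5·0.3997²)·0.7632] / (0.3997·√0.7632)
   = [0.636089 + 0.079052] / 0.349183 = 2.048039
d₂ = d₁ − σ√T = 2.048039 − 0.349183 = 1.698856
N(d₁) = 0.979722,  N(d₂) = 0.955327,  e^(−rT) = 0.982075
E₀ = V₀·N(d₁) − D·e^(−rT)·N(d₂)
   = 353.3608·0.979722 − 187.0547·0.982075·0.955327 = 170.700157
B₀ = V₀ − E₀ = 353.3608 − 170.700157 = 182.660643
e^(−λT) = (B₀·e^(rT)/D − 0.2)/(1 − 0.2) = (182.6606·1.018252/187.0547 − 0.2)/0.8 = 0.99291582
λ = −ln(0.99291582)/0.7632 = 0.009315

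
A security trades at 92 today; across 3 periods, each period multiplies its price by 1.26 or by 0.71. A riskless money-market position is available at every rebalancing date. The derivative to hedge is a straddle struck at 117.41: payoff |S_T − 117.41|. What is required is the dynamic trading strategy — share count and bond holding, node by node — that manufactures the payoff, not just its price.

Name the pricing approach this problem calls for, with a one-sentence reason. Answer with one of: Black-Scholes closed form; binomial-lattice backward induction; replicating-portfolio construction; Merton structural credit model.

Key observation: since the answer must list Δ and B at each node of the 1.26/0.71 lattice on 92, the replicating-portfolio method — solving the two-state system at every node — is the one that applies.

framework: replicating-portfolio construction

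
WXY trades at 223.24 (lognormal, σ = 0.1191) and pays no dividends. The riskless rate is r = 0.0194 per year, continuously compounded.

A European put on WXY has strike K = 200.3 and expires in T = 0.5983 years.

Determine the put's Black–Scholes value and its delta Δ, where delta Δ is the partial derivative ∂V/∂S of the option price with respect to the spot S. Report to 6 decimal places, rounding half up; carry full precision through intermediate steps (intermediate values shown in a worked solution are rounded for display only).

σ√T = 0.1191·√0.5983 = 0.092124
d₁ = (ln(S/K) + (r+σ²/2)T) / (σ√T) = (ln(223.24/200.3) + (0.0194+0.1191²/2)·0.5983) / 0.092124 = (0.108431 + 0.015850) / 0.092124 = 1.349073
d₂ = d₁ − σ√T = 1.349073 − 0.092124 = 1.256950
e^{−rT} = 0.988460
N(−d₁) = 0.088657,  N(−d₂) = 0.104386
Put price V = K·e^{−rT}·N(−d₂) − S·N(−d₁) = 20.667223 − 19.791726 = 0.875497
Δ = −N(−d₁) = -0.088657

price = 0.875497
Δ = -0.088657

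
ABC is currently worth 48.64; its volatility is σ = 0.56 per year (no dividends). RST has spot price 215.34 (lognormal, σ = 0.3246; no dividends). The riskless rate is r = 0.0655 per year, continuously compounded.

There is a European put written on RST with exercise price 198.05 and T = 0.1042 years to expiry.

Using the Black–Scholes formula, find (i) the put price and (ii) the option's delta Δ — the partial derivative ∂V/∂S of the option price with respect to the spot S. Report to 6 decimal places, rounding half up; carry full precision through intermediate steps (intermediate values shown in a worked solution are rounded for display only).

σ√T = 0.3246·√0.1042 = 0.104781
d₁ = (ln(S/K) + (r+σ²/2)T) / (σ√T) = (ln(215.34/198.05) + (0.0655+0.3246²/2)·0.1042) / 0.104781 = (0.083699 + 0.012315) / 0.104781 = 0.916324
d₂ = d₁ − σ√T = 0.916324 − 0.104781 = 0.811543
e^{−rT} = 0.993198
N(−d₁) = 0.179749,  N(−d₂) = 0.208527
Put price V = K·e^{−rT}·N(−d₂) − S·N(−d₁) = 41.017871 − 38.707058 = 2.310812
Δ = −N(−d₁) = -0.179749

price = 2.310812
Δ = -0.179749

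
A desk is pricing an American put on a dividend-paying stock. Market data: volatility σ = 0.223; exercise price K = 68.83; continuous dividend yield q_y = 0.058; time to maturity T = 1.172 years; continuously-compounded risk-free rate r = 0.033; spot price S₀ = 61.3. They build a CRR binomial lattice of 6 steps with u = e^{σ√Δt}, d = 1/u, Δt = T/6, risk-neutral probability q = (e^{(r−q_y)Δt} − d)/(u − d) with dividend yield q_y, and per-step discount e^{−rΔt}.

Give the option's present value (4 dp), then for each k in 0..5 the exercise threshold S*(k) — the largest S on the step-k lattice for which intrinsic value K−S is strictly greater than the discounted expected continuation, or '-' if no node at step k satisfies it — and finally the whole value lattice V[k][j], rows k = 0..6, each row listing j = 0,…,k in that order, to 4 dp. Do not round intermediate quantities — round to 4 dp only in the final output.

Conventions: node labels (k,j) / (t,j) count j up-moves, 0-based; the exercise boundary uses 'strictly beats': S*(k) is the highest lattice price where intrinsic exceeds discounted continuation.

params: Δt=0.19533 u=1.10358 d=0.90614 q=0.45071 e^(-rΔt)=0.99357
t_6 payoffs: 34.8956 27.5017 18.4969 7.5300 0.0000 0.0000 0.0000
t_5: node(5,0) S=37.4493 payoff=31.3807 vs cont=31.3603 → 31.3807 [stop]  node(5,1) S=45.6090 payoff=23.2210 vs cont=23.2926 → 23.2926 [wait]  node(5,2) S=55.5466 payoff=13.2834 vs cont=13.4669 → 13.4669 [wait]  node(5,3) S=67.6494 payoff=1.1806 vs cont=4.1096 → 4.1096 [wait]  node(5,4) S=82.3892 payoff=0.0000 vs cont=0.0000 → 0.0000 [wait]  node(5,5) S=100.3407 payoff=0.0000 vs cont=0.0000 → 0.0000 [wait]  ⇒ S*(5)=37.4493
t_4: node(4,0) S=41.3283 payoff=27.5017 vs cont=27.5571 → 27.5571 [wait]  node(4,1) S=50.3331 payoff=18.4969 vs cont=18.7429 → 18.7429 [wait]  node(4,2) S=61.3000 payoff=7.5300 vs cont=9.1901 → 9.1901 [wait]  node(4,3) S=74.6564 payoff=0.0000 vs cont=2.2429 → 2.2429 [wait]  node(4,4) S=90.9230 payoff=0.0000 vs cont=0.0000 → 0.0000 [wait]  ⇒ S*(4)=-
t_3: node(3,0) S=45.6090 payoff=23.2210 vs cont=23.4329 → 23.4329 [wait]  node(3,1) S=55.5466 payoff=13.2834 vs cont=14.3446 → 14.3446 [wait]  node(3,2) S=67.6494 payoff=1.1806 vs cont=6.0200 → 6.0200 [wait]  node(3,3) S=82.3892 payoff=0.0000 vs cont=1.2241 → 1.2241 [wait]  ⇒ S*(3)=-
t_2: node(2,0) S=50.3331 payoff=18.4969 vs cont=19.2125 → 19.2125 [wait]  node(2,1) S=61.3000 payoff=7.5300 vs cont=10.5246 → 10.5246 [wait]  node(2,2) S=74.6564 payoff=0.0000 vs cont=3.8337 → 3.8337 [wait]  ⇒ S*(2)=-
t_1: node(1,0) S=55.5466 payoff=13.2834 vs cont=15.1985 → 15.1985 [wait]  node(1,1) S=67.6494 payoff=1.1806 vs cont=7.4607 → 7.4607 [wait]  ⇒ S*(1)=-
t_0: node(0,0) S=61.3000 payoff=7.5300 vs cont=11.6358 → 11.6358 [wait]  ⇒ S*(0)=-

price = 11.6358
boundary = - - - - - 37.4493
tree:
11.6358
15.1985 7.4607
19.2125 10.5246 3.8337
23.4329 14.3446 6.0200 1.2241
27.5571 18.7429 9.1901 2.2429 0.0000
31.3807 23.2926 13.4669 4.1096 0.0000 0.0000
34.8956 27.5017 18.4969 7.5300 0.0000 0.0000 0.0000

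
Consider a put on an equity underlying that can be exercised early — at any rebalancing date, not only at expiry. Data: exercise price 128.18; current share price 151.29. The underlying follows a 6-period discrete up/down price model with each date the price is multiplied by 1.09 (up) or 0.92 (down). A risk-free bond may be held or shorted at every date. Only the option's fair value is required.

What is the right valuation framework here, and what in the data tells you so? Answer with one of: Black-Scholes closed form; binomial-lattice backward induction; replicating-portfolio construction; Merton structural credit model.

Key observation: the put (strike 128.18 on spot 151.29) is American-style on a 6-step discrete price model, so the early-exercise decision at every node requires stepwise backward valuation — a closed form cannot price the exercise right.

framework: binomial-lattice backward induction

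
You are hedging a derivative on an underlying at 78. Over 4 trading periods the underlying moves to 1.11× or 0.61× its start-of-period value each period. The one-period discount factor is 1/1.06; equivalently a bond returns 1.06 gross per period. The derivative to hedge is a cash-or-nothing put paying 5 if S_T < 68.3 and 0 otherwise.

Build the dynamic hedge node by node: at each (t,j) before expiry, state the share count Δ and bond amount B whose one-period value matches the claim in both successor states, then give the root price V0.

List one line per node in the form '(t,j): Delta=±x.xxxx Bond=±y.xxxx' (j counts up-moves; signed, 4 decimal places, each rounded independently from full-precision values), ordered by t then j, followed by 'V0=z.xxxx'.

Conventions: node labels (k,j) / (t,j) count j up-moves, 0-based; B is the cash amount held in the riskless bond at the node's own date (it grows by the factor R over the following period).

Risk-neutral probability p* = (R−d)/(u−d) = (1.06−0.61)/(1.11−0.61) = 0.9000.
Payoffs at expiry: V(4,0)=5.0000, V(4,1)=5.0000, V(4,2)=5.0000, V(4,3)=5.0000, V(4,4)=0.0000
  t=3,j=0: stock 17.7045 → up 19.6520 (V=5.0000), down 10.7998 (V=5.0000). Price 4.7170; hedge Δ=0.0000, bond B=4.7170.
  t=3,j=1: stock 32.2164 → up 35.7602 (V=5.0000), down 19.6520 (V=5.0000). Price 4.7170; hedge Δ=0.0000, bond B=4.7170.
  t=3,j=2: stock 58.6233 → up 65.0719 (V=5.0000), down 35.7602 (V=5.0000). Price 4.7170; hedge Δ=0.0000, bond B=4.7170.
  t=3,j=3: stock 106.6752 → up 118.4095 (V=0.0000), down 65.0719 (V=5.0000). Price 0.4717; hedge Δ=-0.0937, bond B=10.4717.
  t=2,j=0: stock 29.0238 → up 32.2164 (V=4.7170), down 17.7045 (V=4.7170). Price 4.4500; hedge Δ=0.0000, bond B=4.4500.
  t=2,j=1: stock 52.8138 → up 58.6233 (V=4.7170), down 32.2164 (V=4.7170). Price 4.4500; hedge Δ=0.0000, bond B=4.4500.
  t=2,j=2: stock 96.1038 → up 106.6752 (V=0.4717), down 58.6233 (V=4.7170). Price 0.8455; hedge Δ=-0.0883, bond B=9.3361.
  t=1,j=0: stock 47.5800 → up 52.8138 (V=4.4500), down 29.0238 (V=4.4500). Price 4.1981; hedge Δ=0.0000, bond B=4.1981.
  t=1,j=1: stock 86.5800 → up 96.1038 (V=0.8455), down 52.8138 (V=4.4500). Price 1.1377; hedge Δ=-0.0833, bond B=8.3467.
  t=0,j=0: stock 78.0000 → up 86.5800 (V=1.1377), down 47.5800 (V=4.1981). Price 1.3620; hedge Δ=-0.0785, bond B=7.4828.
As a check, the time-0 holding Δ(0,0)·S0 + B(0,0) comes to 1.3620 — exactly V0.

(0,0): Delta=-0.0785 Bond=7.4828
(1,0): Delta=0.0000 Bond=4.1981
(1,1): Delta=-0.0833 Bond=8.3467
(2,0): Delta=0.0000 Bond=4.4500
(2,1): Delta=0.0000 Bond=4.4500
(2,2): Delta=-0.0883 Bond=9.3361
(3,0): Delta=0.0000 Bond=4.7170
(3,1): Delta=0.0000 Bond=4.7170
(3,2): Delta=0.0000 Bond=4.7170
(3,3): Delta=-0.0937 Bond=10.4717
V0=1.3620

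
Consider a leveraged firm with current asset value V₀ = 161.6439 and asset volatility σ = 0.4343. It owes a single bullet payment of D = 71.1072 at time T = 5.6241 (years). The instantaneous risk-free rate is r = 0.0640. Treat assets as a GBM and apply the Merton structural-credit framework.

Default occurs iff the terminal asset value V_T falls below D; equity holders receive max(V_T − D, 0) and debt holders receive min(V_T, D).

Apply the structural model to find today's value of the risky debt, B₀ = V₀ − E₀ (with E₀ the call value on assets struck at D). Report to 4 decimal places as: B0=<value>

With assets at 161.6439 and a single debt payment of 71.1072 at 5.6241 years:
d₁ = [ln(V₀/D) + (r + σ²/2)T] / (σ√T)
   = [ln(161.6439/71.1072) + (0.0640 + 0.5·0.4343²)·5.6241] / (0.4343·√5.6241)
   = [0.821207 + 0.890341] / 1.029950 = 1.661778
d₂ = d₁ − σ√T = 1.661778 − 1.029950 = 0.631827
N(d₁) = 0.951721,  N(d₂) = 0.736250,  e^(−rT) = 0.697717
E₀ = V₀·N(d₁) − D·e^(−rT)·N(d₂)
   = 161.6439·0.951721 − 71.1072·0.697717·0.736250 = 117.312614
B₀ = V₀ − E₀ = 161.6439 − 117.312614 = 44.331286

B0=44.3313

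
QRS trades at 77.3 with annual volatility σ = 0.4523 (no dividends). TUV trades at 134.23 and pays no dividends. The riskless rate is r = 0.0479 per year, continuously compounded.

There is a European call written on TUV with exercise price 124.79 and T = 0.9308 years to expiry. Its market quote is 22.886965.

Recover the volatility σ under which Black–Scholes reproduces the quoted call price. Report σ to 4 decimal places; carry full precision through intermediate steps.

At σ = 0.2928 the Black–Scholes value reproduces the quote:
σ√T = 0.2928·√0.9308 = 0.282488
d₁ = (ln(S/K) + (r+σ²/2)T) / (σ√T) = (ln(134.23/124.79) + (0.0479+0.2928²/2)·0.9308) / 0.282488 = (0.072922 + 0.084485) / 0.282488 = 0.557219
d₂ = d₁ − σ√T = 0.557219 − 0.282488 = 0.274731
e^{−rT} = 0.956394
N(d₁) = 0.711311,  N(d₂) = 0.608239
V = S·N(d₁) − K·e^{−rT}·N(d₂) = 95.479277 − 72.592312 = 22.886965 (the observed quote) — the price is monotone increasing in volatility, hence this σ is the only solution

sigma = 0.2928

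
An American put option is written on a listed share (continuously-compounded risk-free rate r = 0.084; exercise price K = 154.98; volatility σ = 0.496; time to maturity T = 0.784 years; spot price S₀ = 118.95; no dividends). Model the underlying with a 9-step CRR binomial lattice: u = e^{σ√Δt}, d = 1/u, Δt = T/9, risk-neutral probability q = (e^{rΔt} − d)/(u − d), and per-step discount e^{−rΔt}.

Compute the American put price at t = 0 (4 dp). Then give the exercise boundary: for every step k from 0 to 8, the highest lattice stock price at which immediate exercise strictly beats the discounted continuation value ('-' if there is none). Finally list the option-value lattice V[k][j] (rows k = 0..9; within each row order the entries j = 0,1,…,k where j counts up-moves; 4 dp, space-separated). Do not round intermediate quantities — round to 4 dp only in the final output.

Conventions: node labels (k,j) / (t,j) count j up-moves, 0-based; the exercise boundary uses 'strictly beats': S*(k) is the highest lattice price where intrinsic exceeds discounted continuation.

params: Δt=0.08711 u=1.15765 d=0.86382 q=0.48846 e^(-rΔt)=0.99271
t_9 payoffs: 123.1257 112.2903 97.7693 78.3088 52.2288 17.2775 0.0000 0.0000 0.0000 0.0000
t_8: node(8,0) S=36.8761 payoff=118.1039 vs cont=116.9740 → 118.1039 [stop]  node(8,1) S=49.4197 payoff=105.5603 vs cont=104.4304 → 105.5603 [stop]  node(8,2) S=66.2300 payoff=88.7500 vs cont=87.6201 → 88.7500 [stop]  node(8,3) S=88.7584 payoff=66.2216 vs cont=65.0917 → 66.2216 [stop]  node(8,4) S=118.9500 payoff=36.0300 vs cont=34.9001 → 36.0300 [stop]  node(8,5) S=159.4114 payoff=0.0000 vs cont=8.7737 → 8.7737 [wait]  node(8,6) S=213.6358 payoff=0.0000 vs cont=0.0000 → 0.0000 [wait]  node(8,7) S=286.3049 payoff=0.0000 vs cont=0.0000 → 0.0000 [wait]  node(8,8) S=383.6928 payoff=0.0000 vs cont=0.0000 → 0.0000 [wait]  ⇒ S*(8)=118.9500
t_7: node(7,0) S=42.6897 payoff=112.2903 vs cont=111.1604 → 112.2903 [stop]  node(7,1) S=57.2107 payoff=97.7693 vs cont=96.6394 → 97.7693 [stop]  node(7,2) S=76.6712 payoff=78.3088 vs cont=77.1789 → 78.3088 [stop]  node(7,3) S=102.7512 payoff=52.2288 vs cont=51.0989 → 52.2288 [stop]  node(7,4) S=137.7025 payoff=17.2775 vs cont=22.5507 → 22.5507 [wait]  node(7,5) S=184.5426 payoff=0.0000 vs cont=4.4553 → 4.4553 [wait]  node(7,6) S=247.3156 payoff=0.0000 vs cont=0.0000 → 0.0000 [wait]  node(7,7) S=331.4410 payoff=0.0000 vs cont=0.0000 → 0.0000 [wait]  ⇒ S*(7)=102.7512
t_6: node(6,0) S=49.4197 payoff=105.5603 vs cont=104.4304 → 105.5603 [stop]  node(6,1) S=66.2300 payoff=88.7500 vs cont=87.6201 → 88.7500 [stop]  node(6,2) S=88.7584 payoff=66.2216 vs cont=65.0917 → 66.2216 [stop]  node(6,3) S=118.9500 payoff=36.0300 vs cont=37.4571 → 37.4571 [wait]  node(6,4) S=159.4114 payoff=0.0000 vs cont=13.6119 → 13.6119 [wait]  node(6,5) S=213.6358 payoff=0.0000 vs cont=2.2625 → 2.2625 [wait]  node(6,6) S=286.3049 payoff=0.0000 vs cont=0.0000 → 0.0000 [wait]  ⇒ S*(6)=88.7584
t_5: node(5,0) S=57.2107 payoff=97.7693 vs cont=96.6394 → 97.7693 [stop]  node(5,1) S=76.6712 payoff=78.3088 vs cont=77.1789 → 78.3088 [stop]  node(5,2) S=102.7512 payoff=52.2288 vs cont=51.7909 → 52.2288 [stop]  node(5,3) S=137.7025 payoff=17.2775 vs cont=25.6214 → 25.6214 [wait]  node(5,4) S=184.5426 payoff=0.0000 vs cont=8.0093 → 8.0093 [wait]  node(5,5) S=247.3156 payoff=0.0000 vs cont=1.1489 → 1.1489 [wait]  ⇒ S*(5)=102.7512
t_4: node(4,0) S=66.2300 payoff=88.7500 vs cont=87.6201 → 88.7500 [stop]  node(4,1) S=88.7584 payoff=66.2216 vs cont=65.0917 → 66.2216 [stop]  node(4,2) S=118.9500 payoff=36.0300 vs cont=38.9461 → 38.9461 [wait]  node(4,3) S=159.4114 payoff=0.0000 vs cont=16.8945 → 16.8945 [wait]  node(4,4) S=213.6358 payoff=0.0000 vs cont=4.6243 → 4.6243 [wait]  ⇒ S*(4)=88.7584
t_3: node(3,0) S=76.6712 payoff=78.3088 vs cont=77.1789 → 78.3088 [stop]  node(3,1) S=102.7512 payoff=52.2288 vs cont=52.5129 → 52.5129 [wait]  node(3,2) S=137.7025 payoff=17.2775 vs cont=27.9693 → 27.9693 [wait]  node(3,3) S=184.5426 payoff=0.0000 vs cont=10.8215 → 10.8215 [wait]  ⇒ S*(3)=76.6712
t_2: node(2,0) S=88.7584 payoff=66.2216 vs cont=65.2294 → 66.2216 [stop]  node(2,1) S=118.9500 payoff=36.0300 vs cont=40.2288 → 40.2288 [wait]  node(2,2) S=159.4114 payoff=0.0000 vs cont=19.4504 → 19.4504 [wait]  ⇒ S*(2)=88.7584
t_1: node(1,0) S=102.7512 payoff=52.2288 vs cont=53.1349 → 53.1349 [wait]  node(1,1) S=137.7025 payoff=17.2775 vs cont=29.8601 → 29.8601 [wait]  ⇒ S*(1)=-
t_0: node(0,0) S=118.9500 payoff=36.0300 vs cont=41.4615 → 41.4615 [wait]  ⇒ S*(0)=-

price = 41.4615
boundary = - - 88.7584 76.6712 88.7584 102.7512 88.7584 102.7512 118.9500
tree:
41.4615
53.1349 29.8601
66.2216 40.2288 19.4504
78.3088 52.5129 27.9693 10.8215
88.7500 66.2216 38.9461 16.8945 4.6243
97.7693 78.3088 52.2288 25.6214 8.0093 1.1489
105.5603 88.7500 66.2216 37.4571 13.6119 2.2625 0.0000
112.2903 97.7693 78.3088 52.2288 22.5507 4.4553 0.0000 0.0000
118.1039 105.5603 88.7500 66.2216 36.0300 8.7737 0.0000 0.0000 0.0000
123.1257 112.2903 97.7693 78.3088 52.2288 17.2775 0.0000 0.0000 0.0000 0.0000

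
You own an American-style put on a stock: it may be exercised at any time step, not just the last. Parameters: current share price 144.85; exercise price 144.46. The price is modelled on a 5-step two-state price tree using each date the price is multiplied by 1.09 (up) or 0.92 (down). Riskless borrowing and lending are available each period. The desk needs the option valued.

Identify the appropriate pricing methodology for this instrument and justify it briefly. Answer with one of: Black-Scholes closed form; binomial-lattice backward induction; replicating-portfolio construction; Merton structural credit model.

framework: binomial-lattice backward induction

Key observation: with exercise allowed before expiry on a discrete up/down model (5 steps from spot 144.85), the strike-144.46 put's value must be rolled back through the tree testing early exercise at each node.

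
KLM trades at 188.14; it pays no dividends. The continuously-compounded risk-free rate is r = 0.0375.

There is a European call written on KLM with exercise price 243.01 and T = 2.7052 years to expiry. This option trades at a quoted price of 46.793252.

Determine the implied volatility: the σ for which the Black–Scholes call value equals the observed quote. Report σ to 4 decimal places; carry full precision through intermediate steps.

sigma = 0.4701

At σ = 0.4701 the Black–Scholes value reproduces the quote:
σ√T = 0.4701·√2.7052 = 0.773197
d₁ = (ln(S/K) + (r+σ²/2)T) / (σ√T) = (ln(188.14/243.01) + (0.0375+0.4701²/2)·2.7052) / 0.773197 = (-0.255916 + 0.400361) / 0.773197 = 0.186816
d₂ = d₁ − σ√T = 0.186816 − 0.773197 = -0.586381
e^{−rT} = 0.903531
N(d₁) = 0.574097,  N(d₂) = 0.278810
V = S·N(d₁) − K·e^{−rT}·N(d₂) = 108.010691 − 61.217439 = 46.793252 (the observed quote) — the price is monotone increasing in volatility, hence this σ is the only solution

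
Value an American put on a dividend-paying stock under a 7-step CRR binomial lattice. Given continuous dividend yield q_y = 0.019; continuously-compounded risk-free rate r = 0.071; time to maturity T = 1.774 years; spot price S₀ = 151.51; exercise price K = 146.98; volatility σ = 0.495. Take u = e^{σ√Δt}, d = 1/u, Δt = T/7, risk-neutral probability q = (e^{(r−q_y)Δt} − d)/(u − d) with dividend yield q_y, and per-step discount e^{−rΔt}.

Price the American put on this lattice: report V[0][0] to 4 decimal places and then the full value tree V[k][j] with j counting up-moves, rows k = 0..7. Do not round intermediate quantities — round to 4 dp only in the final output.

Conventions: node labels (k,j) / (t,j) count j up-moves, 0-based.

price = 30.7064
tree:
30.7064
42.7261 18.0426
57.6793 27.1484 8.2448
75.2379 39.6812 13.7537 2.2128
91.0620 55.9239 22.4972 4.2062 0.0000
103.3958 75.2379 35.8322 7.9952 0.0000 0.0000
113.0091 91.0620 54.9358 15.1977 0.0000 0.0000 0.0000
120.5021 103.3958 75.2379 28.8884 0.0000 0.0000 0.0000 0.0000

params: Δt=0.25343 u=1.28299 d=0.77943 q=0.46437 e^(-rΔt)=0.98217
t_7 payoffs: 120.5021 103.3958 75.2379 28.8884 0.0000 0.0000 0.0000 0.0000
k=6: node(6,0) S=33.9709 payoff=113.0091 vs cont=110.5513 → 113.0091 [stop]  node(6,1) S=55.9180 payoff=91.0620 vs cont=88.7096 → 91.0620 [stop]  node(6,2) S=92.0442 payoff=54.9358 vs cont=52.7569 → 54.9358 [stop]  node(6,3) S=151.5100 payoff=0.0000 vs cont=15.1977 → 15.1977 [wait]  node(6,4) S=249.3941 payoff=0.0000 vs cont=0.0000 → 0.0000 [wait]  node(6,5) S=410.5169 payoff=0.0000 vs cont=0.0000 → 0.0000 [wait]  node(6,6) S=675.7342 payoff=0.0000 vs cont=0.0000 → 0.0000 [wait]
k=5: node(5,0) S=43.5842 payoff=103.3958 vs cont=100.9841 → 103.3958 [stop]  node(5,1) S=71.7421 payoff=75.2379 vs cont=72.9615 → 75.2379 [stop]  node(5,2) S=118.0916 payoff=28.8884 vs cont=35.8322 → 35.8322 [wait]  node(5,3) S=194.3854 payoff=0.0000 vs cont=7.9952 → 7.9952 [wait]  node(5,4) S=319.9695 payoff=0.0000 vs cont=0.0000 → 0.0000 [wait]  node(5,5) S=526.6881 payoff=0.0000 vs cont=0.0000 → 0.0000 [wait]
k=4: node(4,0) S=55.9180 payoff=91.0620 vs cont=88.7096 → 91.0620 [stop]  node(4,1) S=92.0442 payoff=54.9358 vs cont=55.9239 → 55.9239 [wait]  node(4,2) S=151.5100 payoff=0.0000 vs cont=22.4972 → 22.4972 [wait]  node(4,3) S=249.3941 payoff=0.0000 vs cont=4.2062 → 4.2062 [wait]  node(4,4) S=410.5169 payoff=0.0000 vs cont=0.0000 → 0.0000 [wait]
k=3: node(3,0) S=71.7421 payoff=75.2379 vs cont=73.4121 → 75.2379 [stop]  node(3,1) S=118.0916 payoff=28.8884 vs cont=39.6812 → 39.6812 [wait]  node(3,2) S=194.3854 payoff=0.0000 vs cont=13.7537 → 13.7537 [wait]  node(3,3) S=319.9695 payoff=0.0000 vs cont=2.2128 → 2.2128 [wait]
k=2: node(2,0) S=92.0442 payoff=54.9358 vs cont=57.6793 → 57.6793 [wait]  node(2,1) S=151.5100 payoff=0.0000 vs cont=27.1484 → 27.1484 [wait]  node(2,2) S=249.3941 payoff=0.0000 vs cont=8.2448 → 8.2448 [wait]
k=1: node(1,0) S=118.0916 payoff=28.8884 vs cont=42.7261 → 42.7261 [wait]  node(1,1) S=194.3854 payoff=0.0000 vs cont=18.0426 → 18.0426 [wait]
k=0: node(0,0) S=151.5100 payoff=0.0000 vs cont=30.7064 → 30.7064 [wait]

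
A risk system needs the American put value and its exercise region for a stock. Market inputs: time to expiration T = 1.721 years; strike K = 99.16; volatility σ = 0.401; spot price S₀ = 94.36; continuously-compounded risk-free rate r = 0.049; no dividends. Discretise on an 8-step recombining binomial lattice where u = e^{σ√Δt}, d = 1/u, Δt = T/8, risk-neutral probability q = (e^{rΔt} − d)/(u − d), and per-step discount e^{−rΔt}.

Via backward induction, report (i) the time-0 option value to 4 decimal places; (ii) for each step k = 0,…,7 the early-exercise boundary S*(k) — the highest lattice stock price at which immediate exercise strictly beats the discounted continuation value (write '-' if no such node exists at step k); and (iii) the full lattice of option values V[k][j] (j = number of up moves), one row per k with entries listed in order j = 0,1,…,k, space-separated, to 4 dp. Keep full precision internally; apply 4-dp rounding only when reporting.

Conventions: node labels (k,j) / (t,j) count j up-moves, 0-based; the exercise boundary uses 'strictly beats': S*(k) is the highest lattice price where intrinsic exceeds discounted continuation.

params: Δt=0.21513 u=1.20441 d=0.83028 q=0.48196 e^(-rΔt)=0.98951
t_8 payoffs: 77.8496 68.2470 54.3175 34.1112 4.8000 0.0000 0.0000 0.0000 0.0000
t_7: node(7,0) S=25.6665 payoff=73.4935 vs cont=72.4537 → 73.4935 [stop]  node(7,1) S=37.2319 payoff=61.9281 vs cont=60.8883 → 61.9281 [stop]  node(7,2) S=54.0088 payoff=45.1512 vs cont=44.1114 → 45.1512 [stop]  node(7,3) S=78.3454 payoff=20.8146 vs cont=19.7748 → 20.8146 [stop]  node(7,4) S=113.6482 payoff=0.0000 vs cont=2.4605 → 2.4605 [wait]  node(7,5) S=164.8585 payoff=0.0000 vs cont=0.0000 → 0.0000 [wait]  node(7,6) S=239.1444 payoff=0.0000 vs cont=0.0000 → 0.0000 [wait]  node(7,7) S=346.9039 payoff=0.0000 vs cont=0.0000 → 0.0000 [wait]  ⇒ S*(7)=78.3454
t_6: node(6,0) S=30.9130 payoff=68.2470 vs cont=67.2072 → 68.2470 [stop]  node(6,1) S=44.8425 payoff=54.3175 vs cont=53.2777 → 54.3175 [stop]  node(6,2) S=65.0488 payoff=34.1112 vs cont=33.0715 → 34.1112 [stop]  node(6,3) S=94.3600 payoff=4.8000 vs cont=11.8432 → 11.8432 [wait]  node(6,4) S=136.8790 payoff=0.0000 vs cont=1.2613 → 1.2613 [wait]  node(6,5) S=198.5573 payoff=0.0000 vs cont=0.0000 → 0.0000 [wait]  node(6,6) S=288.0280 payoff=0.0000 vs cont=0.0000 → 0.0000 [wait]  ⇒ S*(6)=65.0488
t_5: node(5,0) S=37.2319 payoff=61.9281 vs cont=60.8883 → 61.9281 [stop]  node(5,1) S=54.0088 payoff=45.1512 vs cont=44.1114 → 45.1512 [stop]  node(5,2) S=78.3454 payoff=20.8146 vs cont=23.1338 → 23.1338 [wait]  node(5,3) S=113.6482 payoff=0.0000 vs cont=6.6724 → 6.6724 [wait]  node(5,4) S=164.8585 payoff=0.0000 vs cont=0.6465 → 0.6465 [wait]  node(5,5) S=239.1444 payoff=0.0000 vs cont=0.0000 → 0.0000 [wait]  ⇒ S*(5)=54.0088
t_4: node(4,0) S=44.8425 payoff=54.3175 vs cont=53.2777 → 54.3175 [stop]  node(4,1) S=65.0488 payoff=34.1112 vs cont=34.1775 → 34.1775 [wait]  node(4,2) S=94.3600 payoff=4.8000 vs cont=15.0407 → 15.0407 [wait]  node(4,3) S=136.8790 payoff=0.0000 vs cont=3.7287 → 3.7287 [wait]  node(4,4) S=198.5573 payoff=0.0000 vs cont=0.3314 → 0.3314 [wait]  ⇒ S*(4)=44.8425
t_3: node(3,0) S=54.0088 payoff=45.1512 vs cont=44.1430 → 45.1512 [stop]  node(3,1) S=78.3454 payoff=20.8146 vs cont=24.6926 → 24.6926 [wait]  node(3,2) S=113.6482 payoff=0.0000 vs cont=9.4882 → 9.4882 [wait]  node(3,3) S=164.8585 payoff=0.0000 vs cont=2.0694 → 2.0694 [wait]  ⇒ S*(3)=54.0088
t_2: node(2,0) S=65.0488 payoff=34.1112 vs cont=34.9209 → 34.9209 [wait]  node(2,1) S=94.3600 payoff=4.8000 vs cont=17.1826 → 17.1826 [wait]  node(2,2) S=136.8790 payoff=0.0000 vs cont=5.8506 → 5.8506 [wait]  ⇒ S*(2)=-
t_1: node(1,0) S=78.3454 payoff=20.8146 vs cont=26.0952 → 26.0952 [wait]  node(1,1) S=113.6482 payoff=0.0000 vs cont=11.5981 → 11.5981 [wait]  ⇒ S*(1)=-
t_0: node(0,0) S=94.3600 payoff=4.8000 vs cont=18.9079 → 18.9079 [wait]  ⇒ S*(0)=-

price = 18.9079
boundary = - - - 54.0088 44.8425 54.0088 65.0488 78.3454
tree:
18.9079
26.0952 11.5981
34.9209 17.1826 5.8506
45.1512 24.6926 9.4882 2.0694
54.3175 34.1775 15.0407 3.7287 0.3314
61.9281 45.1512 23.1338 6.6724 0.6465 0.0000
68.2470 54.3175 34.1112 11.8432 1.2613 0.0000 0.0000
73.4935 61.9281 45.1512 20.8146 2.4605 0.0000 0.0000 0.0000
77.8496 68.2470 54.3175 34.1112 4.8000 0.0000 0.0000 0.0000 0.0000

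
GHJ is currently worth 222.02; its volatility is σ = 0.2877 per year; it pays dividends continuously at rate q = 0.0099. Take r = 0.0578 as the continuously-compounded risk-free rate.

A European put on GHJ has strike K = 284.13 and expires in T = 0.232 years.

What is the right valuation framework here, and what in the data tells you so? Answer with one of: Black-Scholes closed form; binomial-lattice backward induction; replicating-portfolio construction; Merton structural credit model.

Key observation: the strike-284.13 put on GHJ is European-exercise on a continuously-modelled lognormal underlying, so its value is a single closed-form evaluation.

framework: Black-Scholes closed form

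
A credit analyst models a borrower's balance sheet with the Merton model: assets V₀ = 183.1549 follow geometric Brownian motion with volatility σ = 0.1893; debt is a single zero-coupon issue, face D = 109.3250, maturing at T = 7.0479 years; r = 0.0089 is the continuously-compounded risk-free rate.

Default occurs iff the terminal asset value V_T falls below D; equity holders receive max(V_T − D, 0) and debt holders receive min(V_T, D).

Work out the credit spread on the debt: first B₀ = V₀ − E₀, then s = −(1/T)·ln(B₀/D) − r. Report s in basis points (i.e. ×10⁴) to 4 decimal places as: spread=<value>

spread=58.9386

Work the structural quantities from V₀ = 183.1549 against face 109.3250:
d₁ = [ln(V₀/D) + (r + σ²/2)T] / (σ√T)
   = [ln(183.1549/109.3250) + (0.0089 + 0.5·0.1893²)·7.0479] / (0.1893·√7.0479)
   = [0.516007 + 0.189005] / 0.502551 = 1.402866
d₂ = d₁ − σ√T = 1.402866 − 0.502551 = 0.900315
N(d₁) = 0.919672,  N(d₂) = 0.816024,  e^(−rT) = 0.939200
E₀ = V₀·N(d₁) − D·e^(−rT)·N(d₂)
   = 183.1549·0.919672 − 109.3250·0.939200·0.816024 = 84.654615
B₀ = V₀ − E₀ = 183.1549 − 84.654615 = 98.500285
spread = −(1/T)·ln(B₀/D) − r = −(1/7.0479)·ln(98.500285/109.3250) − 0.0089 = 0.00589386
in basis points: 0.00589386 × 10⁴ = 58.9386 bp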